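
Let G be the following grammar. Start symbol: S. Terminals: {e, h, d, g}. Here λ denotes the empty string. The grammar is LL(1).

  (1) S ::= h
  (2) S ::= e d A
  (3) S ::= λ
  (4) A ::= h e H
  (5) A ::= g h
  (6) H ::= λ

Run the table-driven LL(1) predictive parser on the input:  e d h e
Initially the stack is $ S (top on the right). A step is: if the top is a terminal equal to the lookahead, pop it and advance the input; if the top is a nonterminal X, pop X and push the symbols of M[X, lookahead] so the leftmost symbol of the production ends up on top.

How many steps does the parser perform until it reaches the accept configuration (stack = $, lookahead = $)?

     Stack    Input      Action
  1  $ S      e d h e $  expand S ::= e d A
  2  $ A d e  e d h e $  match e
  3  $ A d    d h e $    match d
  4  $ A      h e $      expand A ::= h e H
  5  $ H e h  h e $      match h
  6  $ H e    e $        match e
  7  $ H      $          expand H ::= λ
Accept reached after 7 steps.

7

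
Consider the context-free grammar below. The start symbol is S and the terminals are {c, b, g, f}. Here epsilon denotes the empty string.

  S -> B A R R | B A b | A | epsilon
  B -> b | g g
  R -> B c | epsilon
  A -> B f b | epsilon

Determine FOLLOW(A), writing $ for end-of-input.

{$, b, g}

FIRST(B): from B->b we get {b}; from B->g g we get {g}. So FIRST(B) = {b, g}.
FIRST(R): from R->B c we get {b, g}; from R->epsilon we get {epsilon}. So FIRST(R) = {epsilon, b, g}.
FIRST(A): from A->B f b we get {b, g}; from A->epsilon we get {epsilon}. So FIRST(A) = {epsilon, b, g}.
FIRST(S): from S->B A R R we get {b, g}; from S->B A b we get {b, g}; from S->A we get {epsilon, b, g}; from S->epsilon we get {epsilon}. So FIRST(S) = {epsilon, b, g}.
FOLLOW(S) includes $ since S is the start symbol.
FOLLOW(S): S appears on no right-hand side. Thus FOLLOW(S) = {$}.
FOLLOW(B): in S->B A R R, B is followed by A R R with FIRST {epsilon, b, g}; in S->B A R R, the suffix after B is nullable, so FOLLOW(B) ⊇ FOLLOW(S) = {$}; in S->B A b, B is followed by A b with FIRST {b, g}; in R->B c, B is followed by c with FIRST {c}; in A->B f b, B is followed by f b with FIRST {f}. Thus FOLLOW(B) = {$, b, c, f, g}.
FOLLOW(R): in S->B A R R (occurrence 1), R is followed by R with FIRST {epsilon, b, g}; in S->B A R R (occurrence 1), the suffix after R is nullable, so FOLLOW(R) ⊇ FOLLOW(S) = {$}; in S->B A R R (occurrence 2), the suffix after R is empty, so FOLLOW(R) ⊇ FOLLOW(S) = {$}. Thus FOLLOW(R) = {$, b, g}.
FOLLOW(A): in S->B A R R, A is followed by R R with FIRST {epsilon, b, g}; in S->B A R R, the suffix after A is nullable, so FOLLOW(A) ⊇ FOLLOW(S) = {$}; in S->B A b, A is followed by b with FIRST {b}; in S->A, the suffix after A is empty, so FOLLOW(A) ⊇ FOLLOW(S) = {$}. Thus FOLLOW(A) = {$, b, g}.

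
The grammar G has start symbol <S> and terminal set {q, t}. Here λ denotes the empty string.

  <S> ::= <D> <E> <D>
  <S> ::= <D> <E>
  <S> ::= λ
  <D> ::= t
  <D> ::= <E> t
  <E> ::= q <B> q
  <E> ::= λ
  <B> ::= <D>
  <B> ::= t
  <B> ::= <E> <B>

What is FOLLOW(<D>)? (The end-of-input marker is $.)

FIRST(<E>) = {λ, q}
FIRST(<D>) = {q, t}  (via <E> t)
FIRST(<S>) = {λ, q, t}  (via <D> <E> <D>, <D> <E>)
FIRST(<B>) = {q, t}  (via <D>, <E> <B>)
FOLLOW(<S>) includes $ since <S> is the start symbol.
FOLLOW(<S>): <S> appears on no right-hand side. Thus FOLLOW(<S>) = {$}.
FOLLOW(<E>): in <S>::=<D> <E> <D>, <E> is followed by <D> with FIRST {q, t}; in <S>::=<D> <E>, the suffix after <E> is empty, so FOLLOW(<E>) ⊇ FOLLOW(<S>) = {$}; in <D>::=<E> t, <E> is followed by t with FIRST {t}; in <B>::=<E> <B>, <E> is followed by <B> with FIRST {q, t}. Thus FOLLOW(<E>) = {$, q, t}.
FOLLOW(<B>): in <E>::=q <B> q, <B> is followed by q with FIRST {q}; in <B>::=<E> <B>, the suffix after <B> is empty (adds nothing new). Thus FOLLOW(<B>) = {q}.
FOLLOW(<D>): in <S>::=<D> <E> <D> (occurrence 1), <D> is followed by <E> <D> with FIRST {q, t}; in <S>::=<D> <E> <D> (occurrence 2), the suffix after <D> is empty, so FOLLOW(<D>) ⊇ FOLLOW(<S>) = {$}; in <S>::=<D> <E>, <D> is followed by <E> with FIRST {λ, q}; in <S>::=<D> <E>, the suffix after <D> is nullable, so FOLLOW(<D>) ⊇ FOLLOW(<S>) = {$}; in <B>::=<D>, the suffix after <D> is empty, so FOLLOW(<D>) ⊇ FOLLOW(<B>) = {q}. Thus FOLLOW(<D>) = {$, q, t}.

{$, q, t}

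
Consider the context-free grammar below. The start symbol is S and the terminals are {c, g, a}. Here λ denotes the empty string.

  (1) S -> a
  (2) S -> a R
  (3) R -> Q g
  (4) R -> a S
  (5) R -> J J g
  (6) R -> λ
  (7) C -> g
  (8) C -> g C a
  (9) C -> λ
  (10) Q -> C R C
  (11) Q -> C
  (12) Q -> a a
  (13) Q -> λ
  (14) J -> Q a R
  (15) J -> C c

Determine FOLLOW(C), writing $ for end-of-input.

{a, c, g}

FIRST(S): from S->a we get {a}; from S->a R we get {a}. So FIRST(S) = {a}.
FIRST(C): from C->g we get {g}; from C->g C a we get {g}; from C->λ we get {λ}. So FIRST(C) = {λ, g}.
FIRST(R): from R->Q g we get {a, c, g}; from R->a S we get {a}; from R->J J g we get {a, c, g}; from R->λ we get {λ}. So FIRST(R) = {λ, a, c, g}.
FIRST(Q): from Q->C R C we get {λ, a, c, g}; from Q->C we get {λ, g}; from Q->a a we get {a}; from Q->λ we get {λ}. So FIRST(Q) = {λ, a, c, g}.
FIRST(J): from J->Q a R we get {a, c, g}; from J->C c we get {c, g}. So FIRST(J) = {a, c, g}.
FOLLOW(S) includes $ since S is the start symbol.
FOLLOW(Q): in R->Q g, Q is followed by g with FIRST {g}; in J->Q a R, Q is followed by a R with FIRST {a}. Thus FOLLOW(Q) = {a, g}.
FOLLOW(C): in C->g C a, C is followed by a with FIRST {a}; in Q->C R C (occurrence 1), C is followed by R C with FIRST {λ, a, c, g}; in Q->C R C (occurrence 1), the suffix after C is nullable, so FOLLOW(C) ⊇ FOLLOW(Q) = {a, g}; in Q->C R C (occurrence 2), the suffix after C is empty, so FOLLOW(C) ⊇ FOLLOW(Q) = {a, g}; in Q->C, the suffix after C is empty, so FOLLOW(C) ⊇ FOLLOW(Q) = {a, g}; in J->C c, C is followed by c with FIRST {c}. Thus FOLLOW(C) = {a, c, g}.
FOLLOW(J): in R->J J g (occurrence 1), J is followed by J g with FIRST {a, c, g}; in R->J J g (occurrence 2), J is followed by g with FIRST {g}. Thus FOLLOW(J) = {a, c, g}.
FOLLOW(S): in R->a S, the suffix after S is empty, so FOLLOW(S) ⊇ FOLLOW(R) = {$, a, c, g}. Thus FOLLOW(S) = {$, a, c, g}.
FOLLOW(R): in S->a R, the suffix after R is empty, so FOLLOW(R) ⊇ FOLLOW(S) = {$, a, c, g}; in Q->C R C, R is followed by C with FIRST {λ, g}; in Q->C R C, the suffix after R is nullable, so FOLLOW(R) ⊇ FOLLOW(Q) = {a, g}; in J->Q a R, the suffix after R is empty, so FOLLOW(R) ⊇ FOLLOW(J) = {a, c, g}. Thus FOLLOW(R) = {$, a, c, g}.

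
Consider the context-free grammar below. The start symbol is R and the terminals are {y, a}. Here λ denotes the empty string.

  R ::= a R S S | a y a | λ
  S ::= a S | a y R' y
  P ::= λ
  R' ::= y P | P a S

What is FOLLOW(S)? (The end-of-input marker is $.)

FIRST(R) = {λ, a}
FIRST(S) = {a}
FIRST(P) = {λ}
FIRST(R') = {a, y}  (via P a S)
FOLLOW(R) includes $ since R is the start symbol.
FOLLOW(R): in R::=a R S S, R is followed by S S with FIRST {a}. Thus FOLLOW(R) = {$, a}.
FOLLOW(R'): in S::=a y R' y, R' is followed by y with FIRST {y}. Thus FOLLOW(R') = {y}.
FOLLOW(S): in R::=a R S S (occurrence 1), S is followed by S with FIRST {a}; in R::=a R S S (occurrence 2), the suffix after S is empty, so FOLLOW(S) ⊇ FOLLOW(R) = {$, a}; in S::=a S, the suffix after S is empty (adds nothing new); in R'::=P a S, the suffix after S is empty, so FOLLOW(S) ⊇ FOLLOW(R') = {y}. Thus FOLLOW(S) = {$, a, y}.
FOLLOW(P): in R'::=y P, the suffix after P is empty, so FOLLOW(P) ⊇ FOLLOW(R') = {y}; in R'::=P a S, P is followed by a S with FIRST {a}. Thus FOLLOW(P) = {a, y}.

{$, a, y}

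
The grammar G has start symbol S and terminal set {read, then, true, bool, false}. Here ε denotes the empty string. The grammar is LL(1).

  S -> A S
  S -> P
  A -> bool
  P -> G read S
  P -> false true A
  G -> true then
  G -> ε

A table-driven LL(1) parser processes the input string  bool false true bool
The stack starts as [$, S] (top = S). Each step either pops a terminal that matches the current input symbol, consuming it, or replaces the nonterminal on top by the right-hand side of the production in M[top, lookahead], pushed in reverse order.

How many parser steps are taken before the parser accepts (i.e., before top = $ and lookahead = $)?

     Stack           Input                   Action
  1  $ S             bool false true bool $  expand S -> A S
  2  $ S A           bool false true bool $  expand A -> bool
  3  $ S bool        bool false true bool $  match bool
  4  $ S             false true bool $       expand S -> P
  5  $ P             false true bool $       expand P -> false true A
  6  $ A true false  false true bool $       match false
  7  $ A true        true bool $             match true
  8  $ A             bool $                  expand A -> bool
  9  $ bool          bool $                  match bool
Accept reached after 9 steps.

9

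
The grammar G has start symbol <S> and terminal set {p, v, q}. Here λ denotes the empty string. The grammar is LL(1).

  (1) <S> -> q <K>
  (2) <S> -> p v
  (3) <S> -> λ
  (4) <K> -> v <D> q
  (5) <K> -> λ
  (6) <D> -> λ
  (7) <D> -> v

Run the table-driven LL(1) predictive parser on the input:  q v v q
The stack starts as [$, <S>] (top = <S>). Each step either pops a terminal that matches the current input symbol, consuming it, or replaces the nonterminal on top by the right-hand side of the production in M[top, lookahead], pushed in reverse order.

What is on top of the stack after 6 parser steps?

q

     Stack      Input      Action
  1  $ <S>      q v v q $  expand <S> -> q <K>
  2  $ <K> q    q v v q $  match q
  3  $ <K>      v v q $    expand <K> -> v <D> q
  4  $ q <D> v  v v q $    match v
  5  $ q <D>    v q $      expand <D> -> v
  6  $ q v      v q $      match v
Stack after step 6: $ q (top = q).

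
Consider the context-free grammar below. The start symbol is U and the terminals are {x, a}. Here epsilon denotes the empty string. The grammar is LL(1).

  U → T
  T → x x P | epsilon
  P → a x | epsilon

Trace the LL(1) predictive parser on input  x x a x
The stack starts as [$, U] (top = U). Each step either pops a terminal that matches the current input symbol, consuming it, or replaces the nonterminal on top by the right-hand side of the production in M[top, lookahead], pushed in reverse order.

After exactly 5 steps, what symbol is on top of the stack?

a

step 1: stack=$ U  input=x x a x $  — expand U → T
step 2: stack=$ T  input=x x a x $  — expand T → x x P
step 3: stack=$ P x x  input=x x a x $  — match x
step 4: stack=$ P x  input=x a x $  — match x
step 5: stack=$ P  input=a x $  — expand P → a x
Stack after step 5: $ x a (top = a).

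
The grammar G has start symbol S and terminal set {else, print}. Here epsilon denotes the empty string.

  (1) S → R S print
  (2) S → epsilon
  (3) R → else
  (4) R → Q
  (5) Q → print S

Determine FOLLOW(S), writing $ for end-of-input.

{$, else, print}

FIRST(Q) = {print}
FIRST(R) = {else, print}  (via Q)
FIRST(S) = {epsilon, else, print}  (via R S print)
FOLLOW(S) includes $ since S is the start symbol.
FOLLOW(R): in S→R S print, R is followed by S print with FIRST {else, print}. Thus FOLLOW(R) = {else, print}.
FOLLOW(Q): in R→Q, the suffix after Q is empty, so FOLLOW(Q) ⊇ FOLLOW(R) = {else, print}. Thus FOLLOW(Q) = {else, print}.
FOLLOW(S): in S→R S print, S is followed by print with FIRST {print}; in Q→print S, the suffix after S is empty, so FOLLOW(S) ⊇ FOLLOW(Q) = {else, print}. Thus FOLLOW(S) = {$, else, print}.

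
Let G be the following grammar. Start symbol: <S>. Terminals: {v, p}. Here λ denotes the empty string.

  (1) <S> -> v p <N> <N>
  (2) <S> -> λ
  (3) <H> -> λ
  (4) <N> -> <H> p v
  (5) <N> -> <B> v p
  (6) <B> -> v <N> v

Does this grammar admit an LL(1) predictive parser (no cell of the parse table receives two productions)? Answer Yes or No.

Yes

FIRST(<S>) = {λ, v}
FIRST(<H>) = {λ}
FIRST(<N>) = {p, v}
FIRST(<B>) = {v}
FOLLOW(<S>) = {$}
FOLLOW(<H>) = {p}
FOLLOW(<N>) = {$, p, v}
FOLLOW(<B>) = {v}
Each cell of M receives at most one production.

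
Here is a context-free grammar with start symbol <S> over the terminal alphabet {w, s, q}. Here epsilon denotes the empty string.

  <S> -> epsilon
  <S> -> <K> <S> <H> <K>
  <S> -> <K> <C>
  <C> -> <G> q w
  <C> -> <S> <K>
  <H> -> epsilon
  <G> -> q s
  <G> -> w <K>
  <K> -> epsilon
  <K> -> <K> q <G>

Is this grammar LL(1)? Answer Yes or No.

No

FIRST(<S>) = {epsilon, q, w}
FIRST(<C>) = {epsilon, q, w}
FIRST(<H>) = {epsilon}
FIRST(<G>) = {q, w}
FIRST(<K>) = {epsilon, q}
FOLLOW(<S>) = {$, q}
FOLLOW(<C>) = {$, q}
FOLLOW(<H>) = {$, q}
FOLLOW(<G>) = {$, q, w}
FOLLOW(<K>) = {$, q, w}
Cell M[<C>, q] receives both <C> -> <G> q w and <C> -> <S> <K> — the grammar is not LL(1).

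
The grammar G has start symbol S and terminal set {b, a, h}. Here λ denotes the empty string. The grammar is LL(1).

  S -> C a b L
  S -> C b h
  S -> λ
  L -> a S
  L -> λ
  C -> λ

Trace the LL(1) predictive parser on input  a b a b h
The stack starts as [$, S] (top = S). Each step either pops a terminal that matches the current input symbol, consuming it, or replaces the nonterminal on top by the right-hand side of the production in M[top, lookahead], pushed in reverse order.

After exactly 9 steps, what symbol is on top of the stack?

     Stack      Input        Action
  1  $ S        a b a b h $  expand S -> C a b L
  2  $ L b a C  a b a b h $  expand C -> λ
  3  $ L b a    a b a b h $  match a
  4  $ L b      b a b h $    match b
  5  $ L        a b h $      expand L -> a S
  6  $ S a      a b h $      match a
  7  $ S        b h $        expand S -> C b h
  8  $ h b C    b h $        expand C -> λ
  9  $ h b      b h $        match b
Stack after step 9: $ h (top = h).

h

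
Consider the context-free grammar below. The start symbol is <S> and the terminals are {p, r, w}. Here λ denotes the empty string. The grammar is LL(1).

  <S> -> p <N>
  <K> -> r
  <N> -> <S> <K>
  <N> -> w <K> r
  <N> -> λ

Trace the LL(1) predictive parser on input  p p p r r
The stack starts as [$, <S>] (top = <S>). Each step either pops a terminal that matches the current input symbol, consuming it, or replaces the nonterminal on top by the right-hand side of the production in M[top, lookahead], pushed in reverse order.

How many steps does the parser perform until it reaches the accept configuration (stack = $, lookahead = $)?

      Stack            Input        Action
   1  $ <S>            p p p r r $  expand <S> -> p <N>
   2  $ <N> p          p p p r r $  match p
   3  $ <N>            p p r r $    expand <N> -> <S> <K>
   4  $ <K> <S>        p p r r $    expand <S> -> p <N>
   5  $ <K> <N> p      p p r r $    match p
   6  $ <K> <N>        p r r $      expand <N> -> <S> <K>
   7  $ <K> <K> <S>    p r r $      expand <S> -> p <N>
   8  $ <K> <K> <N> p  p r r $      match p
   9  $ <K> <K> <N>    r r $        expand <N> -> λ
  10  $ <K> <K>        r r $        expand <K> -> r
  11  $ <K> r          r r $        match r
  12  $ <K>            r $          expand <K> -> r
  13  $ r              r $          match r
Accept reached after 13 steps.

13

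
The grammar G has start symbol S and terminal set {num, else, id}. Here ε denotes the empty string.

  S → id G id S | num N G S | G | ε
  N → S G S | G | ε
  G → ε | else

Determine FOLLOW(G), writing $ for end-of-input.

{$, else, id, num}

FIRST(G): from G→ε we get {ε}; from G→else we get {else}. So FIRST(G) = {ε, else}.
FIRST(S): from S→id G id S we get {id}; from S→num N G S we get {num}; from S→G we get {ε, else}; from S→ε we get {ε}. So FIRST(S) = {ε, else, id, num}.
FIRST(N): from N→S G S we get {ε, else, id, num}; from N→G we get {ε, else}; from N→ε we get {ε}. So FIRST(N) = {ε, else, id, num}.
FOLLOW(S) includes $ since S is the start symbol.
FOLLOW(S): in S→id G id S, the suffix after S is empty (adds nothing new); in S→num N G S, the suffix after S is empty (adds nothing new); in N→S G S (occurrence 1), S is followed by G S with FIRST {ε, else, id, num}; in N→S G S (occurrence 1), the suffix after S is nullable, so FOLLOW(S) ⊇ FOLLOW(N) = {$, else, id, num}; in N→S G S (occurrence 2), the suffix after S is empty, so FOLLOW(S) ⊇ FOLLOW(N) = {$, else, id, num}. Thus FOLLOW(S) = {$, else, id, num}.
FOLLOW(N): in S→num N G S, N is followed by G S with FIRST {ε, else, id, num}; in S→num N G S, the suffix after N is nullable, so FOLLOW(N) ⊇ FOLLOW(S) = {$, else, id, num}. Thus FOLLOW(N) = {$, else, id, num}.
FOLLOW(G): in S→id G id S, G is followed by id S with FIRST {id}; in S→num N G S, G is followed by S with FIRST {ε, else, id, num}; in S→num N G S, the suffix after G is nullable, so FOLLOW(G) ⊇ FOLLOW(S) = {$, else, id, num}; in S→G, the suffix after G is empty, so FOLLOW(G) ⊇ FOLLOW(S) = {$, else, id, num}; in N→S G S, G is followed by S with FIRST {ε, else, id, num}; in N→S G S, the suffix after G is nullable, so FOLLOW(G) ⊇ FOLLOW(N) = {$, else, id, num}; in N→G, the suffix after G is empty, so FOLLOW(G) ⊇ FOLLOW(N) = {$, else, id, num}. Thus FOLLOW(G) = {$, else, id, num}.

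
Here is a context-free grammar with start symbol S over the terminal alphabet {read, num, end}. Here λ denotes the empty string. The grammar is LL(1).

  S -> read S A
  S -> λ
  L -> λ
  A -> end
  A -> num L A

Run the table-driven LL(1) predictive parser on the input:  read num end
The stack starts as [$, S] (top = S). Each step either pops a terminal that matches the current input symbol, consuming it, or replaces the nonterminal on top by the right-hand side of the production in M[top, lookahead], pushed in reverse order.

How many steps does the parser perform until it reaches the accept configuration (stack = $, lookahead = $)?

8

     Stack       Input           Action
  1  $ S         read num end $  expand S -> read S A
  2  $ A S read  read num end $  match read
  3  $ A S       num end $       expand S -> λ
  4  $ A         num end $       expand A -> num L A
  5  $ A L num   num end $       match num
  6  $ A L       end $           expand L -> λ
  7  $ A         end $           expand A -> end
  8  $ end       end $           match end
Accept reached after 8 steps.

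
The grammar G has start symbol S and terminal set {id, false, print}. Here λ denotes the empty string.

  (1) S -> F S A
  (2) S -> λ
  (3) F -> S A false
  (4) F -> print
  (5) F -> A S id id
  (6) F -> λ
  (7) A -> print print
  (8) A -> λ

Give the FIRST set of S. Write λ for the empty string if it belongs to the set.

{λ, false, id, print}

FIRST(A) = {λ, print}
FIRST(S) = {λ, false, id, print}  (via F S A)
FIRST(F) = {λ, false, id, print}  (via S A false, A S id id)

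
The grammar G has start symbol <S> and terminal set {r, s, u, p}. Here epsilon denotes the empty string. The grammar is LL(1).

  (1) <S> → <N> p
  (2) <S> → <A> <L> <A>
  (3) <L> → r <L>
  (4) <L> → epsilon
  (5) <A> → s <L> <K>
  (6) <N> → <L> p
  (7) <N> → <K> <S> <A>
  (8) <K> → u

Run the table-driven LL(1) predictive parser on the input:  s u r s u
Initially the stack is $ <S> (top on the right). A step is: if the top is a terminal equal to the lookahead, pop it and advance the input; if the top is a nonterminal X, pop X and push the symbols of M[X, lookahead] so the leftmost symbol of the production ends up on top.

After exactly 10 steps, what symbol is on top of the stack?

step 1: stack=$ <S>  input=s u r s u $  — expand <S> → <A> <L> <A>
step 2: stack=$ <A> <L> <A>  input=s u r s u $  — expand <A> → s <L> <K>
step 3: stack=$ <A> <L> <K> <L> s  input=s u r s u $  — match s
step 4: stack=$ <A> <L> <K> <L>  input=u r s u $  — expand <L> → epsilon
step 5: stack=$ <A> <L> <K>  input=u r s u $  — expand <K> → u
step 6: stack=$ <A> <L> u  input=u r s u $  — match u
step 7: stack=$ <A> <L>  input=r s u $  — expand <L> → r <L>
step 8: stack=$ <A> <L> r  input=r s u $  — match r
step 9: stack=$ <A> <L>  input=s u $  — expand <L> → epsilon
step 10: stack=$ <A>  input=s u $  — expand <A> → s <L> <K>
Stack after step 10: $ <K> <L> s (top = s).

s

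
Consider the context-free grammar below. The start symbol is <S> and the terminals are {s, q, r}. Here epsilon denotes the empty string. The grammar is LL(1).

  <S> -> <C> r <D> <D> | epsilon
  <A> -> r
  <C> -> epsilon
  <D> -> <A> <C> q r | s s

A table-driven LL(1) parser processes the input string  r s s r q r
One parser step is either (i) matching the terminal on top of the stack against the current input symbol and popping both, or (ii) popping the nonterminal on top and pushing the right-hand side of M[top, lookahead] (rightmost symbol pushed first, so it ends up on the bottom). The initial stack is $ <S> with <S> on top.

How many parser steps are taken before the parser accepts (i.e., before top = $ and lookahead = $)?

step 1: stack=$ <S>  input=r s s r q r $  — expand <S> -> <C> r <D> <D>
step 2: stack=$ <D> <D> r <C>  input=r s s r q r $  — expand <C> -> epsilon
step 3: stack=$ <D> <D> r  input=r s s r q r $  — match r
step 4: stack=$ <D> <D>  input=s s r q r $  — expand <D> -> s s
step 5: stack=$ <D> s s  input=s s r q r $  — match s
step 6: stack=$ <D> s  input=s r q r $  — match s
step 7: stack=$ <D>  input=r q r $  — expand <D> -> <A> <C> q r
step 8: stack=$ r q <C> <A>  input=r q r $  — expand <A> -> r
step 9: stack=$ r q <C> r  input=r q r $  — match r
step 10: stack=$ r q <C>  input=q r $  — expand <C> -> epsilon
step 11: stack=$ r q  input=q r $  — match q
step 12: stack=$ r  input=r $  — match r
Accept reached after 12 steps.

12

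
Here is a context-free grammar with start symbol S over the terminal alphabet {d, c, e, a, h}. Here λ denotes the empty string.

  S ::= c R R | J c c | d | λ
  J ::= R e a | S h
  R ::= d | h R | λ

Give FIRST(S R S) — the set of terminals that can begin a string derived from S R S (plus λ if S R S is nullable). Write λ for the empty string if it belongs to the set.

FIRST(R): from R::=d we get {d}; from R::=h R we get {h}; from R::=λ we get {λ}. So FIRST(R) = {λ, d, h}.
FIRST(S): from S::=c R R we get {c}; from S::=J c c we get {c, d, e, h}; from S::=d we get {d}; from S::=λ we get {λ}. So FIRST(S) = {λ, c, d, e, h}.
FIRST(J): from J::=R e a we get {d, e, h}; from J::=S h we get {c, d, e, h}. So FIRST(J) = {c, d, e, h}.
FIRST(S R S): take FIRST of each symbol in turn, carrying on past any symbol whose FIRST contains λ; result {λ, c, d, e, h}.

{λ, c, d, e, h}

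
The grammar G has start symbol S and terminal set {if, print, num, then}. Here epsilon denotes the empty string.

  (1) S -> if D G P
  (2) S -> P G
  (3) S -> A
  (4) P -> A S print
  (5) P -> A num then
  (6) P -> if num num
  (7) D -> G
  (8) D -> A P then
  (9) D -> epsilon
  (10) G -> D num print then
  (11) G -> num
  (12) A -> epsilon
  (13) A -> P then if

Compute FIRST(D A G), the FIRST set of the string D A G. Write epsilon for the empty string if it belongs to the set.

FIRST(S): from S->if D G P we get {if}; from S->P G we get {if, num, print}; from S->A we get {epsilon, if, num, print}. So FIRST(S) = {epsilon, if, num, print}.
FIRST(P): from P->A S print we get {if, num, print}; from P->A num then we get {if, num, print}; from P->if num num we get {if}. So FIRST(P) = {if, num, print}.
FIRST(A): from A->epsilon we get {epsilon}; from A->P then if we get {if, num, print}. So FIRST(A) = {epsilon, if, num, print}.
FIRST(D): from D->G we get {if, num, print}; from D->A P then we get {if, num, print}; from D->epsilon we get {epsilon}. So FIRST(D) = {epsilon, if, num, print}.
FIRST(G): from G->D num print then we get {if, num, print}; from G->num we get {num}. So FIRST(G) = {if, num, print}.
FIRST(D A G): take FIRST of each symbol in turn, carrying on past any symbol whose FIRST contains epsilon; result {if, num, print}.

{if, num, print}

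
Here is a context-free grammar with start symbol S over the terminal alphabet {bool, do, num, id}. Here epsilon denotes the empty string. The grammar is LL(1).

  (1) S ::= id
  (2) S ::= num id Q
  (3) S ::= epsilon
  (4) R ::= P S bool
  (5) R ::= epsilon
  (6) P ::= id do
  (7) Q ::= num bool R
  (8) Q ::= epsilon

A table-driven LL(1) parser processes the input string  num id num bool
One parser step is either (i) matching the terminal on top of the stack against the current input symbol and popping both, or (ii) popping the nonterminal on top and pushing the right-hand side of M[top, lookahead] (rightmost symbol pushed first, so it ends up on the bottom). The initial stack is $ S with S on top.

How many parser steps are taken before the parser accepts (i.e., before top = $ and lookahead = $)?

     Stack         Input              Action
  1  $ S           num id num bool $  expand S ::= num id Q
  2  $ Q id num    num id num bool $  match num
  3  $ Q id        id num bool $      match id
  4  $ Q           num bool $         expand Q ::= num bool R
  5  $ R bool num  num bool $         match num
  6  $ R bool      bool $             match bool
  7  $ R           $                  expand R ::= epsilon
Accept reached after 7 steps.

7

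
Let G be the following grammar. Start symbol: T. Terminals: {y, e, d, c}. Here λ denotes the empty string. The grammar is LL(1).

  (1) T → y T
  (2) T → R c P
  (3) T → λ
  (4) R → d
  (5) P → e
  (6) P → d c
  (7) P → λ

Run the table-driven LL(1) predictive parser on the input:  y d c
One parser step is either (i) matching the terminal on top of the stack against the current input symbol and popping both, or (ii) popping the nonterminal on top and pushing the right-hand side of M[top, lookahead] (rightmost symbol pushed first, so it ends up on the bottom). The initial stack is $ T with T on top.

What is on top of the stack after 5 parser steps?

c

step 1: stack=$ T  input=y d c $  — expand T → y T
step 2: stack=$ T y  input=y d c $  — match y
step 3: stack=$ T  input=d c $  — expand T → R c P
step 4: stack=$ P c R  input=d c $  — expand R → d
step 5: stack=$ P c d  input=d c $  — match d
Stack after step 5: $ P c (top = c).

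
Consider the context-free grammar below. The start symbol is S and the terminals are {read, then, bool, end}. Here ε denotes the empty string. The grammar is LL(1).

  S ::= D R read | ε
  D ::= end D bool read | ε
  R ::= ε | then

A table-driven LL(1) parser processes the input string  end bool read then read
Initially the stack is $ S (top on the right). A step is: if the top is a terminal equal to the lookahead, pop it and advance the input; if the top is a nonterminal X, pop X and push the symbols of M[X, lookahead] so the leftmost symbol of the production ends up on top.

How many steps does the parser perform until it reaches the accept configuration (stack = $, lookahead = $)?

     Stack                     Input                      Action
  1  $ S                       end bool read then read $  expand S ::= D R read
  2  $ read R D                end bool read then read $  expand D ::= end D bool read
  3  $ read R read bool D end  end bool read then read $  match end
  4  $ read R read bool D      bool read then read $      expand D ::= ε
  5  $ read R read bool        bool read then read $      match bool
  6  $ read R read             read then read $           match read
  7  $ read R                  then read $                expand R ::= then
  8  $ read then               then read $                match then
  9  $ read                    read $                     match read
Accept reached after 9 steps.

9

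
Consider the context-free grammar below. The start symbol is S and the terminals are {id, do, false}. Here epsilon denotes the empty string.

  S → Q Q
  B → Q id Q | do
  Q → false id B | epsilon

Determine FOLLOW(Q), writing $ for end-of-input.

FIRST(Q) = {epsilon, false}
FIRST(S) = {epsilon, false}  (via Q Q)
FIRST(B) = {do, false, id}  (via Q id Q)
FOLLOW(S) includes $ since S is the start symbol.
FOLLOW(S): S appears on no right-hand side. Thus FOLLOW(S) = {$}.
FOLLOW(B): in Q→false id B, the suffix after B is empty, so FOLLOW(B) ⊇ FOLLOW(Q) = {$, false, id}. Thus FOLLOW(B) = {$, false, id}.
FOLLOW(Q): in S→Q Q (occurrence 1), Q is followed by Q with FIRST {epsilon, false}; in S→Q Q (occurrence 1), the suffix after Q is nullable, so FOLLOW(Q) ⊇ FOLLOW(S) = {$}; in S→Q Q (occurrence 2), the suffix after Q is empty, so FOLLOW(Q) ⊇ FOLLOW(S) = {$}; in B→Q id Q (occurrence 1), Q is followed by id Q with FIRST {id}; in B→Q id Q (occurrence 2), the suffix after Q is empty, so FOLLOW(Q) ⊇ FOLLOW(B) = {$, false, id}. Thus FOLLOW(Q) = {$, false, id}.

{$, false, id}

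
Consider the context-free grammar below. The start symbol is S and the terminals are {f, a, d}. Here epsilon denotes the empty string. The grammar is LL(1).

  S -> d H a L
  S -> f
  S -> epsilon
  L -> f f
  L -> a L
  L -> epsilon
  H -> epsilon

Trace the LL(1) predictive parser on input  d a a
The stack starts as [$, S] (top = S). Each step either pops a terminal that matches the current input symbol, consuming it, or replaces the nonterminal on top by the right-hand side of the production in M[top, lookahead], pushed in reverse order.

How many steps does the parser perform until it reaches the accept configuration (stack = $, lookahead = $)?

7

     Stack      Input    Action
  1  $ S        d a a $  expand S -> d H a L
  2  $ L a H d  d a a $  match d
  3  $ L a H    a a $    expand H -> epsilon
  4  $ L a      a a $    match a
  5  $ L        a $      expand L -> a L
  6  $ L a      a $      match a
  7  $ L        $        expand L -> epsilon
Accept reached after 7 steps.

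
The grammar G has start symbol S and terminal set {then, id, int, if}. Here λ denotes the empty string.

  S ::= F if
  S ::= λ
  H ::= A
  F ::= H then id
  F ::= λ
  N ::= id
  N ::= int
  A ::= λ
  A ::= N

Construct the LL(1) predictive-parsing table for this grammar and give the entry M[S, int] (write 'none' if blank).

S ::= F if

FIRST(N): from N::=id we get {id}; from N::=int we get {int}. So FIRST(N) = {id, int}.
FIRST(A): from A::=λ we get {λ}; from A::=N we get {id, int}. So FIRST(A) = {λ, id, int}.
FIRST(H): from H::=A we get {λ, id, int}. So FIRST(H) = {λ, id, int}.
FIRST(F): from F::=H then id we get {id, int, then}; from F::=λ we get {λ}. So FIRST(F) = {λ, id, int, then}.
FIRST(S): from S::=F if we get {id, if, int, then}; from S::=λ we get {λ}. So FIRST(S) = {λ, id, if, int, then}.
FOLLOW(S) includes $ since S is the start symbol.
FOLLOW(S): S appears on no right-hand side. Thus FOLLOW(S) = {$}.
For S ::= F if: FIRST(F if) = {id, if, int, then}, so it goes in M[S, t] for t ∈ {id, if, int, then}.
For S ::= λ: FIRST(λ) = {λ}, so it goes in M[S, t] for t ∈ {}; since λ ∈ FIRST, also for every t ∈ FOLLOW(S) = {$}.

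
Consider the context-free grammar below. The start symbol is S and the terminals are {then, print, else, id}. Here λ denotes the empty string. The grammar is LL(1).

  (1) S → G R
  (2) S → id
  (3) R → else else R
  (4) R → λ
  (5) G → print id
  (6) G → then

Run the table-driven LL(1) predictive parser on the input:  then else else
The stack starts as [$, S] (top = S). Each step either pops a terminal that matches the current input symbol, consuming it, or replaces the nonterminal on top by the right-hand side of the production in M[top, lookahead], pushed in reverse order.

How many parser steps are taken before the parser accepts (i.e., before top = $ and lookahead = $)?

7

     Stack          Input             Action
  1  $ S            then else else $  expand S → G R
  2  $ R G          then else else $  expand G → then
  3  $ R then       then else else $  match then
  4  $ R            else else $       expand R → else else R
  5  $ R else else  else else $       match else
  6  $ R else       else $            match else
  7  $ R            $                 expand R → λ
Accept reached after 7 steps.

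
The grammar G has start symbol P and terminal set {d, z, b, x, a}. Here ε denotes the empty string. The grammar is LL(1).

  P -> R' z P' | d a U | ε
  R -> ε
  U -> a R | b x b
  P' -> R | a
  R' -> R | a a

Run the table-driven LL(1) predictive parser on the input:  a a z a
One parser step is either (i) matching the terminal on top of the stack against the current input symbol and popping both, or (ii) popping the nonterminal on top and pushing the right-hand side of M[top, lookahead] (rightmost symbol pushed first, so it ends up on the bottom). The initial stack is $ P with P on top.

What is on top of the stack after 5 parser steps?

     Stack       Input      Action
  1  $ P         a a z a $  expand P -> R' z P'
  2  $ P' z R'   a a z a $  expand R' -> a a
  3  $ P' z a a  a a z a $  match a
  4  $ P' z a    a z a $    match a
  5  $ P' z      z a $      match z
Stack after step 5: $ P' (top = P').

P'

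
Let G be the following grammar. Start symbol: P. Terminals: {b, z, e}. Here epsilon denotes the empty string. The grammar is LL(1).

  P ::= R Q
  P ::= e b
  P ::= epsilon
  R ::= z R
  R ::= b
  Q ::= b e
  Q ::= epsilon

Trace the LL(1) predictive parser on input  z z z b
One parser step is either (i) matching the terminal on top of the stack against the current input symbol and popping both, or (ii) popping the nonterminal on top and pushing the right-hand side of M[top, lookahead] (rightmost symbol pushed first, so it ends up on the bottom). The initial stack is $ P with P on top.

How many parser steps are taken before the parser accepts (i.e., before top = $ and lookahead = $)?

step 1: stack=$ P  input=z z z b $  — expand P ::= R Q
step 2: stack=$ Q R  input=z z z b $  — expand R ::= z R
step 3: stack=$ Q R z  input=z z z b $  — match z
step 4: stack=$ Q R  input=z z b $  — expand R ::= z R
step 5: stack=$ Q R z  input=z z b $  — match z
step 6: stack=$ Q R  input=z b $  — expand R ::= z R
step 7: stack=$ Q R z  input=z b $  — match z
step 8: stack=$ Q R  input=b $  — expand R ::= b
step 9: stack=$ Q b  input=b $  — match b
step 10: stack=$ Q  input=$  — expand Q ::= epsilon
Accept reached after 10 steps.

10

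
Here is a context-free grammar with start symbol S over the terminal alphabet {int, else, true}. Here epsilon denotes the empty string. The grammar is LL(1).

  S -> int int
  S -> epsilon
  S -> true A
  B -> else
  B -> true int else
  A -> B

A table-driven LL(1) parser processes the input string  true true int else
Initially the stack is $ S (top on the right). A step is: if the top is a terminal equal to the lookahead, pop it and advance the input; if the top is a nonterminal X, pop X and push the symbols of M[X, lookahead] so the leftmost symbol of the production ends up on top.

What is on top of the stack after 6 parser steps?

     Stack            Input                 Action
  1  $ S              true true int else $  expand S -> true A
  2  $ A true         true true int else $  match true
  3  $ A              true int else $       expand A -> B
  4  $ B              true int else $       expand B -> true int else
  5  $ else int true  true int else $       match true
  6  $ else int       int else $            match int
Stack after step 6: $ else (top = else).

else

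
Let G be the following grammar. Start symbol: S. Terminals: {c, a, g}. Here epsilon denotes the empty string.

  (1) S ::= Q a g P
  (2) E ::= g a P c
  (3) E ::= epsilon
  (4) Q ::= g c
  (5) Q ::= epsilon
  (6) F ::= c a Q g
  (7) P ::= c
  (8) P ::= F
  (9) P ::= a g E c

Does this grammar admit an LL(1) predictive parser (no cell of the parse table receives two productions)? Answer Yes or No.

No

FIRST(S) = {a, g}
FIRST(E) = {epsilon, g}
FIRST(Q) = {epsilon, g}
FIRST(F) = {c}
FIRST(P) = {a, c}
FOLLOW(S) = {$}
FOLLOW(E) = {c}
FOLLOW(Q) = {a, g}
FOLLOW(F) = {$, c}
FOLLOW(P) = {$, c}
Cell M[P, c] receives both P ::= c and P ::= F — the grammar is not LL(1).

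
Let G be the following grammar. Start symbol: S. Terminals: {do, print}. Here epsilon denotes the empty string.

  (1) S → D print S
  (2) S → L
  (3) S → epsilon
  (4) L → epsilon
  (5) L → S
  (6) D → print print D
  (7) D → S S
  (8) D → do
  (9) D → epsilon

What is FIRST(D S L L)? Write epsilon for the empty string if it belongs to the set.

FIRST(S) = {epsilon, do, print}  (via D print S, L)
FIRST(L) = {epsilon, do, print}  (via S)
FIRST(D) = {epsilon, do, print}  (via S S)
FIRST(D S L L): take FIRST of each symbol in turn, carrying on past any symbol whose FIRST contains epsilon; result {epsilon, do, print}.

{epsilon, do, print}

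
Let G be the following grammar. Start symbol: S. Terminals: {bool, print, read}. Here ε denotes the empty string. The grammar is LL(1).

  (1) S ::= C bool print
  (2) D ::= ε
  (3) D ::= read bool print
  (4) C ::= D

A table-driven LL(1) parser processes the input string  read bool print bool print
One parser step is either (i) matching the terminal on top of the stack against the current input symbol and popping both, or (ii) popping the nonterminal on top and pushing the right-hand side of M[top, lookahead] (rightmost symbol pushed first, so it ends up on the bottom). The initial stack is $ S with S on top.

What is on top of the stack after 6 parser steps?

     Stack                         Input                         Action
  1  $ S                           read bool print bool print $  expand S ::= C bool print
  2  $ print bool C                read bool print bool print $  expand C ::= D
  3  $ print bool D                read bool print bool print $  expand D ::= read bool print
  4  $ print bool print bool read  read bool print bool print $  match read
  5  $ print bool print bool       bool print bool print $       match bool
  6  $ print bool print            print bool print $            match print
Stack after step 6: $ print bool (top = bool).

bool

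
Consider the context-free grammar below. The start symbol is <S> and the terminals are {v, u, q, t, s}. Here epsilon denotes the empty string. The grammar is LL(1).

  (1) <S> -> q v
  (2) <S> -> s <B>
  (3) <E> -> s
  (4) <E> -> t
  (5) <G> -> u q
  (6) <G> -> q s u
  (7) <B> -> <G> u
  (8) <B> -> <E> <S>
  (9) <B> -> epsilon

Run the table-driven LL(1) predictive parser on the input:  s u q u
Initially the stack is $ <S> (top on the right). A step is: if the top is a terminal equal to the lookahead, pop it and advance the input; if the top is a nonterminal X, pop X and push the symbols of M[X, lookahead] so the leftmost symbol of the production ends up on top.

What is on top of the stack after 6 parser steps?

u

step 1: stack=$ <S>  input=s u q u $  — expand <S> -> s <B>
step 2: stack=$ <B> s  input=s u q u $  — match s
step 3: stack=$ <B>  input=u q u $  — expand <B> -> <G> u
step 4: stack=$ u <G>  input=u q u $  — expand <G> -> u q
step 5: stack=$ u q u  input=u q u $  — match u
step 6: stack=$ u q  input=q u $  — match q
Stack after step 6: $ u (top = u).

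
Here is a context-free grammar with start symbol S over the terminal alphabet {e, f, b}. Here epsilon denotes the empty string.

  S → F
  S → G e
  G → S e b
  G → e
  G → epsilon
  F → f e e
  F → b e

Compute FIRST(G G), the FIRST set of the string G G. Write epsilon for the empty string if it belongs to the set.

FIRST(F): from F→f e e we get {f}; from F→b e we get {b}. So FIRST(F) = {b, f}.
FIRST(S): from S→F we get {b, f}; from S→G e we get {b, e, f}. So FIRST(S) = {b, e, f}.
FIRST(G): from G→S e b we get {b, e, f}; from G→e we get {e}; from G→epsilon we get {epsilon}. So FIRST(G) = {epsilon, b, e, f}.
FIRST(G G): take FIRST of each symbol in turn, carrying on past any symbol whose FIRST contains epsilon; result {epsilon, b, e, f}.

{epsilon, b, e, f}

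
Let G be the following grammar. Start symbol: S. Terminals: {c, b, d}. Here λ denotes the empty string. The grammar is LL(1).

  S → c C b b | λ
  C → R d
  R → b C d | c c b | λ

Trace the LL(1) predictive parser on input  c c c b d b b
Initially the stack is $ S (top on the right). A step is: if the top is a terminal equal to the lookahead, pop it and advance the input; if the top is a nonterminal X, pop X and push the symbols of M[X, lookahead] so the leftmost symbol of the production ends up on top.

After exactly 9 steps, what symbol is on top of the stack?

step 1: stack=$ S  input=c c c b d b b $  — expand S → c C b b
step 2: stack=$ b b C c  input=c c c b d b b $  — match c
step 3: stack=$ b b C  input=c c b d b b $  — expand C → R d
step 4: stack=$ b b d R  input=c c b d b b $  — expand R → c c b
step 5: stack=$ b b d b c c  input=c c b d b b $  — match c
step 6: stack=$ b b d b c  input=c b d b b $  — match c
step 7: stack=$ b b d b  input=b d b b $  — match b
step 8: stack=$ b b d  input=d b b $  — match d
step 9: stack=$ b b  input=b b $  — match b
Stack after step 9: $ b (top = b).

b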